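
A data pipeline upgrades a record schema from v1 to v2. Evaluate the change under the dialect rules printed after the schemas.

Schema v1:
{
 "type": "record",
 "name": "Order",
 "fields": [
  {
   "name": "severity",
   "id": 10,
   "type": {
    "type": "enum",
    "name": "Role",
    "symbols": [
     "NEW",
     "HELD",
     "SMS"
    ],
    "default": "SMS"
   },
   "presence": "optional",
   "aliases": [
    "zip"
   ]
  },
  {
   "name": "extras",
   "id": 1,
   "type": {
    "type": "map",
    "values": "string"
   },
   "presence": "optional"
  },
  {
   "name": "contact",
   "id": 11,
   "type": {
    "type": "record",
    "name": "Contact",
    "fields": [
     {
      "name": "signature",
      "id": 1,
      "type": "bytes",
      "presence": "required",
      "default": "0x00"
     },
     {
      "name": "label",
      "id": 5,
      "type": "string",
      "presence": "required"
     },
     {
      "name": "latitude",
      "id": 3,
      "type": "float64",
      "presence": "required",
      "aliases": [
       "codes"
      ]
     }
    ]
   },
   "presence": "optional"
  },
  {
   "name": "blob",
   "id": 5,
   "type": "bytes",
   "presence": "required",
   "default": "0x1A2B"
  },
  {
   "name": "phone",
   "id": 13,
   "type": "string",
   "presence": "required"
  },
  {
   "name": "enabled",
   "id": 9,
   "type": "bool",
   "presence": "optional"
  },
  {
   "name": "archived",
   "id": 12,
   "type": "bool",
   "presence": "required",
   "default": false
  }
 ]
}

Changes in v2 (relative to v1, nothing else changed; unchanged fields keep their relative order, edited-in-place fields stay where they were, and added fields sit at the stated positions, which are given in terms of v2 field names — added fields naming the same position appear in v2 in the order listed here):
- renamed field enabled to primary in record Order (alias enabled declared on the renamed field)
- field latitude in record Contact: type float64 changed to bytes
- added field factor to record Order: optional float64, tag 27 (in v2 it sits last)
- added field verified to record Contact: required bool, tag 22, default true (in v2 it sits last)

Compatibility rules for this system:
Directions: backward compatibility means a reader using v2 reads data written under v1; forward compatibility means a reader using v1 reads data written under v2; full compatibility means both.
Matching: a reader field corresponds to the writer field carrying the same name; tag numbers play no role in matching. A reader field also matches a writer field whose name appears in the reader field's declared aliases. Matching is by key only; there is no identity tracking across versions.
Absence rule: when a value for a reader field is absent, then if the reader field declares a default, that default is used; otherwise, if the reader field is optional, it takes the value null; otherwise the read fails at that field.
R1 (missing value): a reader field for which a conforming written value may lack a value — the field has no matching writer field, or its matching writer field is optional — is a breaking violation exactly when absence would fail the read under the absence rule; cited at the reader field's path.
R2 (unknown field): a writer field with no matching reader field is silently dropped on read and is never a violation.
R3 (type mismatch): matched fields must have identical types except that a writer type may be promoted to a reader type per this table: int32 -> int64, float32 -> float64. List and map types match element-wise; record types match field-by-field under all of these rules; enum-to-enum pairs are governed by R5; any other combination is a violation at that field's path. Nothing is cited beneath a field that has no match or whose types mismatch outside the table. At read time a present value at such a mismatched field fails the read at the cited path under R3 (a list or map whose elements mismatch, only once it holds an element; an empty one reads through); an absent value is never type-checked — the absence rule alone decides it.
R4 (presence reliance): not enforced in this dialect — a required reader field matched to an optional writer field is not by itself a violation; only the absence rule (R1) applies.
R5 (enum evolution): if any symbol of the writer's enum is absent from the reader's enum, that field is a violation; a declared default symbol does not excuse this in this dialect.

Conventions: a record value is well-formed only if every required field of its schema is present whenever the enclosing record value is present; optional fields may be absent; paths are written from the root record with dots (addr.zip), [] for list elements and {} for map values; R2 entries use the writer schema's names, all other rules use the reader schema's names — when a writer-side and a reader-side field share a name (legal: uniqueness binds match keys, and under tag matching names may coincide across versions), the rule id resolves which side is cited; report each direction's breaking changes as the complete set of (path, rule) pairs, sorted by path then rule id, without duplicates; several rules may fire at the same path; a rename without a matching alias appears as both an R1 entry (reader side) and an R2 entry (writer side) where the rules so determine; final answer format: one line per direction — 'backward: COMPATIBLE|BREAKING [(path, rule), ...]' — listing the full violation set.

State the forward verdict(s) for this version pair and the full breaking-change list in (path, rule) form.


each type pair in Order: writer, then reader
forward for Order (reader v1, writer v2):
  writer optional, Role -> Role: reader severity maps from writer severity
  writer optional, map<string, string> -> map<string, string>: reader extras maps from writer extras
  writer optional, Contact -> Contact: reader contact maps from writer contact
  writer required, bytes -> bytes: reader blob maps from writer blob
  writer required, string -> string: reader phone maps from writer phone
  no writer field matches reader enabled
  writer required, bool -> bool: reader archived maps from writer archived
  writer field primary has no reader counterpart
  writer field factor has no reader counterpart
  writer required, bytes -> bytes: reader contact.signature maps from writer contact.signature
  writer required, string -> string: reader contact.label maps from writer contact.label
  writer required, bytes -> float64: reader contact.latitude maps from writer contact.latitude
  writer field contact.verified has no reader counterpart
  breaking: (contact.latitude, R3)
  => forward verdict for Order: BREAKING, 1 violation(s)
checking off the Order differences that do not matter here:
  renamed field enabled to primary in record Order (alias enabled declared on the renamed field) -> triggers nothing under Order's printed rules — same verdict
  added field verified to record Contact: required bool, tag 22, default true (in v2 it sits last) -> triggers nothing under Order's printed rules — same verdict
  added field factor to record Order: optional float64, tag 27 (in v2 it sits last) -> triggers nothing under Order's printed rules — same verdict

forward: BREAKING [(contact.latitude, R3)]


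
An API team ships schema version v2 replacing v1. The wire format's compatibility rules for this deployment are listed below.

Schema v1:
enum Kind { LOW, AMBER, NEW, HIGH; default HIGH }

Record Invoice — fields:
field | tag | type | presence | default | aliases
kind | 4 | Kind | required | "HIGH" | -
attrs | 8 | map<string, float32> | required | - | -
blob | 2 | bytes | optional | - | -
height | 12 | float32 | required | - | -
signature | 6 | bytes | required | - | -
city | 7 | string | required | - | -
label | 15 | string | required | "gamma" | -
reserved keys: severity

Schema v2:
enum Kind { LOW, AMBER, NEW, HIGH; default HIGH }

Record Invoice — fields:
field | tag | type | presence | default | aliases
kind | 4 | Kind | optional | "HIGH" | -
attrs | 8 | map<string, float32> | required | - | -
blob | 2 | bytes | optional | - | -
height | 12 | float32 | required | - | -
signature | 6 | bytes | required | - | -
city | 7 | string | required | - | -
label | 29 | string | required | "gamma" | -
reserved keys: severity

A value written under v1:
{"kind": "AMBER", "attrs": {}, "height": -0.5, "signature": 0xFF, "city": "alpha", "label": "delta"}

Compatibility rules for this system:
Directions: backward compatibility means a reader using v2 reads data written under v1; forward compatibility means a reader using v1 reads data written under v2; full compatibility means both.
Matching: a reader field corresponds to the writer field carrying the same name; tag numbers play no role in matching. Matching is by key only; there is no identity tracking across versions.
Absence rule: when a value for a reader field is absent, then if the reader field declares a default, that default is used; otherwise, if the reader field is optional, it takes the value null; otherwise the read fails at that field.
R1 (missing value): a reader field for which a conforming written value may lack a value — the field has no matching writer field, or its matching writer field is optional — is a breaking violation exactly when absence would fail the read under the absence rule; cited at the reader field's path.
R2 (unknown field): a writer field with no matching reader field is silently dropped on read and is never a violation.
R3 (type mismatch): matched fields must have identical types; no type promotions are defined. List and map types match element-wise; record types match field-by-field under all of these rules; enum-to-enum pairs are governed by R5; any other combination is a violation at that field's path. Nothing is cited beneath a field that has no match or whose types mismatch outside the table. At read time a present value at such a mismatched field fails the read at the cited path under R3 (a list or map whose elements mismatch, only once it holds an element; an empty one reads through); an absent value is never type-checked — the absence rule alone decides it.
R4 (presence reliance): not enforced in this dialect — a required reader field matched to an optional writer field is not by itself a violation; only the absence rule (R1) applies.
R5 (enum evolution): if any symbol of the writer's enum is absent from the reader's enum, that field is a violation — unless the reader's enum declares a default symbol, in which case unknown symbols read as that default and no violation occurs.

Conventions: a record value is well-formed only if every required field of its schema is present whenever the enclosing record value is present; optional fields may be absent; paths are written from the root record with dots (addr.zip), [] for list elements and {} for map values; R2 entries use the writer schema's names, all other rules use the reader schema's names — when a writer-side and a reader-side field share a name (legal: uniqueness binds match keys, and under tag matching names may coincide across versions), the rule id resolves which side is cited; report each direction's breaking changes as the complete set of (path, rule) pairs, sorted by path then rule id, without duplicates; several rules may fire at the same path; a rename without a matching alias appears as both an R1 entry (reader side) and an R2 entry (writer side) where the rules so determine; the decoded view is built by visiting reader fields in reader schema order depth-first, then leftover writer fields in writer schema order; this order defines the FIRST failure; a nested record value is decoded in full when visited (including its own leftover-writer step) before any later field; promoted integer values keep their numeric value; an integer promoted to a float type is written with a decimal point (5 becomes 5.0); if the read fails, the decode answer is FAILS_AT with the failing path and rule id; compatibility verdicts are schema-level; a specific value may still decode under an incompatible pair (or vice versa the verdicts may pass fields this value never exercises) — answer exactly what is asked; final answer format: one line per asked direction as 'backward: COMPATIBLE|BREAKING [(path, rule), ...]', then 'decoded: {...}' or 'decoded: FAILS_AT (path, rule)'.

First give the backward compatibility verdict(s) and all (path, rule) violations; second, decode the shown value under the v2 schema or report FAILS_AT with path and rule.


backward: COMPATIBLE []; decoded: {"kind": "AMBER", "attrs": {}, "blob": null, "height": -0.5, "signature": 0xFF, "city": "alpha", "label": "delta"}

in Invoice below, arrows point writer -> reader
backward analysis of Invoice with v2 as reader and v1 as writer:
  writer required, Kind -> Kind: reader kind maps from writer kind
  writer required, map<string, float32> -> map<string, float32>: reader attrs maps from writer attrs
  writer optional, bytes -> bytes: reader blob maps from writer blob
  writer required, float32 -> float32: reader height maps from writer height
  writer required, bytes -> bytes: reader signature maps from writer signature
  writer required, string -> string: reader city maps from writer city
  writer required, string -> string: reader label maps from writer label
  => no violations; backward on Invoice: COMPATIBLE
migrating the Invoice value to v2:
  kind := "AMBER"
  attrs := {}
  blob := null (missing; optional => null)
  height := -0.5
  signature := 0xFF
  city := "alpha"
  label := "delta"
  => decoded: {"kind": "AMBER", "attrs": {}, "blob": null, "height": -0.5, "signature": 0xFF, "city": "alpha", "label": "delta"}
ruling out the remaining Invoice differences:
  field kind in record Invoice: required changed to optional -> inert for the asked Invoice verdict: nothing fires
  field label in record Invoice: tag 15 changed to 29 -> inert for the asked Invoice verdict: nothing fires


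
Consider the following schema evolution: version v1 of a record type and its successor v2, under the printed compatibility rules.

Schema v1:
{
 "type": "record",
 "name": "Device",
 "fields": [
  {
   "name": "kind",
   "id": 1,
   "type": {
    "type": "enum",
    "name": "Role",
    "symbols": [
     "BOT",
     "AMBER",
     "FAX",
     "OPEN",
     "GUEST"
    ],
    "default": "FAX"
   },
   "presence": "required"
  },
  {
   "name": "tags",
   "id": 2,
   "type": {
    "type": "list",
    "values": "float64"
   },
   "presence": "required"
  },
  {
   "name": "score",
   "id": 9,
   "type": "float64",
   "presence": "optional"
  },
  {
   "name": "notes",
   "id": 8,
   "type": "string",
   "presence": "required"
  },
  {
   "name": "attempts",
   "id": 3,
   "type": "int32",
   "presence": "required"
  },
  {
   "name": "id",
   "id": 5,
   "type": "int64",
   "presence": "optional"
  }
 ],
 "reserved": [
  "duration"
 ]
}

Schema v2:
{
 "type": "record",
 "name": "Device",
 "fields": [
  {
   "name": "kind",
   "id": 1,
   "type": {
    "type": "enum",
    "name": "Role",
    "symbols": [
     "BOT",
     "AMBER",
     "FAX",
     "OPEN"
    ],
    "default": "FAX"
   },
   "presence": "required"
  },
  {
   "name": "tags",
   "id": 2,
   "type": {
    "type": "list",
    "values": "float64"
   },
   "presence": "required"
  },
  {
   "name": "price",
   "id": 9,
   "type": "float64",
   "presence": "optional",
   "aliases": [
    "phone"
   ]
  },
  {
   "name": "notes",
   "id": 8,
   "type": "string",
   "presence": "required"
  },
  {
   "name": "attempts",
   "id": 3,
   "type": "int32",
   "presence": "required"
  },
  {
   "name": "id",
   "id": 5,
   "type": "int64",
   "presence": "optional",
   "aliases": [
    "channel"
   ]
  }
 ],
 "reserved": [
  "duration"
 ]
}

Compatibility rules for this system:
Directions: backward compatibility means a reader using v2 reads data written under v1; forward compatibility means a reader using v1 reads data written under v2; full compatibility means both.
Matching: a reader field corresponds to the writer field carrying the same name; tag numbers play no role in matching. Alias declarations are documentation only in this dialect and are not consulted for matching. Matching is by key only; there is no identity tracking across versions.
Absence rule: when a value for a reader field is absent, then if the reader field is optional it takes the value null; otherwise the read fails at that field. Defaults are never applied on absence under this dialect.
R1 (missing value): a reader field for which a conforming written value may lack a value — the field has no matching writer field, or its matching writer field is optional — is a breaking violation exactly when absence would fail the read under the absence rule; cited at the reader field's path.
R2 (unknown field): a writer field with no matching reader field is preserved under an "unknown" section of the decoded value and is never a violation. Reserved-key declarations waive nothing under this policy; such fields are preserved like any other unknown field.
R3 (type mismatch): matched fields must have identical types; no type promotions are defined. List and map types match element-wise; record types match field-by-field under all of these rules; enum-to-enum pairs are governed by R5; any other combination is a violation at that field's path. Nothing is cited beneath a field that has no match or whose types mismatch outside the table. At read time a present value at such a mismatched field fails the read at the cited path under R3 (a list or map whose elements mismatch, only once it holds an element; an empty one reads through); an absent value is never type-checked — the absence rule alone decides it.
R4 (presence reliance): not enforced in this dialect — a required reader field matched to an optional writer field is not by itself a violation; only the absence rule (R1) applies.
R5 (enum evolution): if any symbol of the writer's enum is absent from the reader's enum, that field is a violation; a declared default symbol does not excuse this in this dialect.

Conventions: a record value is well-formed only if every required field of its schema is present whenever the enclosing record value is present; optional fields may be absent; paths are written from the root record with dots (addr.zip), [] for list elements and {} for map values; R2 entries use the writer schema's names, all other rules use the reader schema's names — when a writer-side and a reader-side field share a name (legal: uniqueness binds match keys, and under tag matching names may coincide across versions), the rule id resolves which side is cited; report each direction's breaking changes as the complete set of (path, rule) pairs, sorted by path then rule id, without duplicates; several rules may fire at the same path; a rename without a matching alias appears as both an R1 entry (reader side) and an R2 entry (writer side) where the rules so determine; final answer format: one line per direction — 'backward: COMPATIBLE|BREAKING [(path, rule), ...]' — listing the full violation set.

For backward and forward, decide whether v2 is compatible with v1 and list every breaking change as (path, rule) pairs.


the writer's type comes first in each Device pair
backward on Device — v2 reading data written by v1:
  kind: paired with writer kind (Role -> Role; writer required)
  tags: paired with writer tags (list<float64> -> list<float64>; writer required)
  price has no writer counterpart
  notes: paired with writer notes (string -> string; writer required)
  attempts: paired with writer attempts (int32 -> int32; writer required)
  id: paired with writer id (int64 -> int64; writer optional)
  writer score: unknown to reader
  rule R5 violated at kind
  => backward: BREAKING (1)
forward on Device — v1 reading data written by v2:
  kind: paired with writer kind (Role -> Role; writer required)
  tags: paired with writer tags (list<float64> -> list<float64>; writer required)
  score has no writer counterpart
  notes: paired with writer notes (string -> string; writer required)
  attempts: paired with writer attempts (int32 -> int32; writer required)
  id: paired with writer id (int64 -> int64; writer optional)
  writer price: unknown to reader
  nothing fires on Device: forward is COMPATIBLE

backward: BREAKING [(kind, R5)]; forward: COMPATIBLE []


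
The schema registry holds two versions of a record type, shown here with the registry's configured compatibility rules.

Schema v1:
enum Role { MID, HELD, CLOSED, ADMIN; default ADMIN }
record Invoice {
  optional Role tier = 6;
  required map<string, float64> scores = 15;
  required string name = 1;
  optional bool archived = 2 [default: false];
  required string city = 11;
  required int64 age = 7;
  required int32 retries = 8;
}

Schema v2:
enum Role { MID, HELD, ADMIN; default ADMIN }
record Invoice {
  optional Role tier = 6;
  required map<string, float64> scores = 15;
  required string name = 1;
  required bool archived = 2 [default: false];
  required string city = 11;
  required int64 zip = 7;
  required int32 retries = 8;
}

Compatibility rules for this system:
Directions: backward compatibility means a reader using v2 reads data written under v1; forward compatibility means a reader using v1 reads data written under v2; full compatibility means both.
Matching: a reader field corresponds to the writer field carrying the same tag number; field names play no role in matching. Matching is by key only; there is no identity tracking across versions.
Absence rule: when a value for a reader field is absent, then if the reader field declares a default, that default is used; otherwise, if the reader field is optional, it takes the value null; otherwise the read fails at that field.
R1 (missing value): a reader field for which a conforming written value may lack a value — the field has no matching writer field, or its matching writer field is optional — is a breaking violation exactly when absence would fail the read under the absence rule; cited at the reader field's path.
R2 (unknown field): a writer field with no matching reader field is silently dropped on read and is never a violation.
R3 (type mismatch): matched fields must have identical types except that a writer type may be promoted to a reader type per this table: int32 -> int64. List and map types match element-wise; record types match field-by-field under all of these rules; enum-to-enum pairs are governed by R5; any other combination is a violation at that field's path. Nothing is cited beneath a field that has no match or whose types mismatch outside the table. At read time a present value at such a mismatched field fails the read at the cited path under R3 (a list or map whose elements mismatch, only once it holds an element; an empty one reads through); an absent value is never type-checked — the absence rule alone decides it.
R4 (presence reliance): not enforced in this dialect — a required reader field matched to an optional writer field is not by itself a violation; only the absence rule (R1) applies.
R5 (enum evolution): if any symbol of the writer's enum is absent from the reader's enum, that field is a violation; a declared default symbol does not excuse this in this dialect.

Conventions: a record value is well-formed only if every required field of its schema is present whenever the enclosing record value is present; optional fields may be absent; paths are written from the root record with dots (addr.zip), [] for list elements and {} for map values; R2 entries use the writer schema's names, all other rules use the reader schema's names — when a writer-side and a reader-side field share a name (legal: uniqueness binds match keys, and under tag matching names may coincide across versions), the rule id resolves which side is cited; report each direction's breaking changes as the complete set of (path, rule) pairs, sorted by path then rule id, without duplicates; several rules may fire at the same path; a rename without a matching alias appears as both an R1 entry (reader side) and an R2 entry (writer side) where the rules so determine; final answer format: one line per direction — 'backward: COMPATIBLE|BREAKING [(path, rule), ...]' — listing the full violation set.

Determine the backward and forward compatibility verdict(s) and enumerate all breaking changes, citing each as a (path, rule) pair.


arrows below run writer -> reader for Invoice
backward on Invoice — v2 reading data written by v1:
  writer optional, Role -> Role: reader tier maps from writer tier
  writer required, map<string, float64> -> map<string, float64>: reader scores maps from writer scores
  writer required, string -> string: reader name maps from writer name
  writer optional, bool -> bool: reader archived maps from writer archived
  writer required, string -> string: reader city maps from writer city
  writer required, int64 -> int64: reader zip maps from writer age
  writer required, int32 -> int32: reader retries maps from writer retries
  breaking: (tier, R5)
  => backward verdict for Invoice: BREAKING, 1 violation(s)
forward on Invoice — v1 reading data written by v2:
  writer optional, Role -> Role: reader tier maps from writer tier
  writer required, map<string, float64> -> map<string, float64>: reader scores maps from writer scores
  writer required, string -> string: reader name maps from writer name
  writer required, bool -> bool: reader archived maps from writer archived
  writer required, string -> string: reader city maps from writer city
  writer required, int64 -> int64: reader age maps from writer zip
  writer required, int32 -> int32: reader retries maps from writer retries
  => no violations; forward on Invoice: COMPATIBLE

backward: BREAKING [(tier, R5)]; forward: COMPATIBLE []


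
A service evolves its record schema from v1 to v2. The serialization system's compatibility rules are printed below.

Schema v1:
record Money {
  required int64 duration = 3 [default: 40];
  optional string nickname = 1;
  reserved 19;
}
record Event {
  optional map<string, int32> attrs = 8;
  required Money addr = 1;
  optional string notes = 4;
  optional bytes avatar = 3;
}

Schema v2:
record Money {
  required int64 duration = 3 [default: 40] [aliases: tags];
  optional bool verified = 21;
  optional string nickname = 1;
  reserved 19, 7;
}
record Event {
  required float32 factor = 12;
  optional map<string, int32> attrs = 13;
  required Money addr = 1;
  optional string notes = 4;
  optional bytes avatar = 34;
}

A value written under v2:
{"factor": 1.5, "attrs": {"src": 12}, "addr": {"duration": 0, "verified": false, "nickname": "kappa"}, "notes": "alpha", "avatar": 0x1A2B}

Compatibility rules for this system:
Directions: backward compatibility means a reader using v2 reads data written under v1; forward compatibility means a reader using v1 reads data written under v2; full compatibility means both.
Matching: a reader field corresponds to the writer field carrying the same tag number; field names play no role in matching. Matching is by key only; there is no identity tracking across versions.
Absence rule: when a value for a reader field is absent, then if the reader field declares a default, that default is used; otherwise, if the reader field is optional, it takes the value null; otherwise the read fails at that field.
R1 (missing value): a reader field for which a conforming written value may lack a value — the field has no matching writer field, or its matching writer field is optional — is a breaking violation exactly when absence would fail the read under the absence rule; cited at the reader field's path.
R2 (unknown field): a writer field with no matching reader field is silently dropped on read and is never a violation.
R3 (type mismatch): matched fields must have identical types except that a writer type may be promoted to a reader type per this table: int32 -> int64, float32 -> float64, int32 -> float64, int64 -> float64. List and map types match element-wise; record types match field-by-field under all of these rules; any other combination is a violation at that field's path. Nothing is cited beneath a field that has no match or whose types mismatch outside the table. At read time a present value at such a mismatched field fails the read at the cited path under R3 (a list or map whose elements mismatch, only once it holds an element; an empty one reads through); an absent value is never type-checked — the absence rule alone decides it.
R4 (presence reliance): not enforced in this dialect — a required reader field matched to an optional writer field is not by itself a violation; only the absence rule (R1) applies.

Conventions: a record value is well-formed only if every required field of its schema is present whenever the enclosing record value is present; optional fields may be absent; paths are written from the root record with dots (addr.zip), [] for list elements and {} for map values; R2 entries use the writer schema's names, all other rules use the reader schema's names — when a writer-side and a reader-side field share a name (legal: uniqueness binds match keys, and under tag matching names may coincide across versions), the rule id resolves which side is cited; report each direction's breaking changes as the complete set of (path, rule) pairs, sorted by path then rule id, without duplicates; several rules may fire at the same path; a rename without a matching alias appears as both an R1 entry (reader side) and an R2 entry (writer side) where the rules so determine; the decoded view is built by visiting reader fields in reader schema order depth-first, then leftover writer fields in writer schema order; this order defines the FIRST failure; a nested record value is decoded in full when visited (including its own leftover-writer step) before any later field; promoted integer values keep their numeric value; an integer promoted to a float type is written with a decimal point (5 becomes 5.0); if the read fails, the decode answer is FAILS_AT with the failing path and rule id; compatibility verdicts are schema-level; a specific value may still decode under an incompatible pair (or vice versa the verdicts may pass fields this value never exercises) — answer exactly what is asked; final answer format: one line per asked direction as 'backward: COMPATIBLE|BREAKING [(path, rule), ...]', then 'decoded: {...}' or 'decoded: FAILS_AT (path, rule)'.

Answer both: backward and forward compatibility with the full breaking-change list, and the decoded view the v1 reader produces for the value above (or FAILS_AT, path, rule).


in Event below, arrows point writer -> reader
checking backward for Event: reader v2 against writer v1:
  factor: no writer match
  attrs: no writer match
  addr: Money -> Money, writer required; from addr
  notes: string -> string, writer optional; from notes
  avatar: no writer match
  leftover writer field: attrs
  leftover writer field: avatar
  addr.duration: int64 -> int64, writer required; from addr.duration
  addr.verified: no writer match
  addr.nickname: string -> string, writer optional; from addr.nickname
  rule R1 violated at factor
  => 1 violation(s): backward is BREAKING for Event
checking forward for Event: reader v1 against writer v2:
  attrs: no writer match
  addr: Money -> Money, writer required; from addr
  notes: string -> string, writer optional; from notes
  avatar: no writer match
  leftover writer field: factor
  leftover writer field: attrs
  leftover writer field: avatar
  addr.duration: int64 -> int64, writer required; from addr.duration
  addr.nickname: string -> string, writer optional; from addr.nickname
  leftover writer field: addr.verified
  => no violations; forward on Event: COMPATIBLE
decode walk for Event under reader schema v1:
  attrs := null (absent, optional -> null)
  addr.duration := 0
  addr.nickname := "kappa"
  writer addr.verified: unknown -> dropped
  notes := "alpha"
  avatar := null (absent, optional -> null)
  writer factor: unknown -> dropped
  writer attrs: unknown -> dropped
  writer avatar: unknown -> dropped
  => decoded: {"attrs": null, "addr": {"duration": 0, "nickname": "kappa"}, "notes": "alpha", "avatar": null}

backward: BREAKING [(factor, R1)]; forward: COMPATIBLE []; decoded: {"attrs": null, "addr": {"duration": 0, "nickname": "kappa"}, "notes": "alpha", "avatar": null}


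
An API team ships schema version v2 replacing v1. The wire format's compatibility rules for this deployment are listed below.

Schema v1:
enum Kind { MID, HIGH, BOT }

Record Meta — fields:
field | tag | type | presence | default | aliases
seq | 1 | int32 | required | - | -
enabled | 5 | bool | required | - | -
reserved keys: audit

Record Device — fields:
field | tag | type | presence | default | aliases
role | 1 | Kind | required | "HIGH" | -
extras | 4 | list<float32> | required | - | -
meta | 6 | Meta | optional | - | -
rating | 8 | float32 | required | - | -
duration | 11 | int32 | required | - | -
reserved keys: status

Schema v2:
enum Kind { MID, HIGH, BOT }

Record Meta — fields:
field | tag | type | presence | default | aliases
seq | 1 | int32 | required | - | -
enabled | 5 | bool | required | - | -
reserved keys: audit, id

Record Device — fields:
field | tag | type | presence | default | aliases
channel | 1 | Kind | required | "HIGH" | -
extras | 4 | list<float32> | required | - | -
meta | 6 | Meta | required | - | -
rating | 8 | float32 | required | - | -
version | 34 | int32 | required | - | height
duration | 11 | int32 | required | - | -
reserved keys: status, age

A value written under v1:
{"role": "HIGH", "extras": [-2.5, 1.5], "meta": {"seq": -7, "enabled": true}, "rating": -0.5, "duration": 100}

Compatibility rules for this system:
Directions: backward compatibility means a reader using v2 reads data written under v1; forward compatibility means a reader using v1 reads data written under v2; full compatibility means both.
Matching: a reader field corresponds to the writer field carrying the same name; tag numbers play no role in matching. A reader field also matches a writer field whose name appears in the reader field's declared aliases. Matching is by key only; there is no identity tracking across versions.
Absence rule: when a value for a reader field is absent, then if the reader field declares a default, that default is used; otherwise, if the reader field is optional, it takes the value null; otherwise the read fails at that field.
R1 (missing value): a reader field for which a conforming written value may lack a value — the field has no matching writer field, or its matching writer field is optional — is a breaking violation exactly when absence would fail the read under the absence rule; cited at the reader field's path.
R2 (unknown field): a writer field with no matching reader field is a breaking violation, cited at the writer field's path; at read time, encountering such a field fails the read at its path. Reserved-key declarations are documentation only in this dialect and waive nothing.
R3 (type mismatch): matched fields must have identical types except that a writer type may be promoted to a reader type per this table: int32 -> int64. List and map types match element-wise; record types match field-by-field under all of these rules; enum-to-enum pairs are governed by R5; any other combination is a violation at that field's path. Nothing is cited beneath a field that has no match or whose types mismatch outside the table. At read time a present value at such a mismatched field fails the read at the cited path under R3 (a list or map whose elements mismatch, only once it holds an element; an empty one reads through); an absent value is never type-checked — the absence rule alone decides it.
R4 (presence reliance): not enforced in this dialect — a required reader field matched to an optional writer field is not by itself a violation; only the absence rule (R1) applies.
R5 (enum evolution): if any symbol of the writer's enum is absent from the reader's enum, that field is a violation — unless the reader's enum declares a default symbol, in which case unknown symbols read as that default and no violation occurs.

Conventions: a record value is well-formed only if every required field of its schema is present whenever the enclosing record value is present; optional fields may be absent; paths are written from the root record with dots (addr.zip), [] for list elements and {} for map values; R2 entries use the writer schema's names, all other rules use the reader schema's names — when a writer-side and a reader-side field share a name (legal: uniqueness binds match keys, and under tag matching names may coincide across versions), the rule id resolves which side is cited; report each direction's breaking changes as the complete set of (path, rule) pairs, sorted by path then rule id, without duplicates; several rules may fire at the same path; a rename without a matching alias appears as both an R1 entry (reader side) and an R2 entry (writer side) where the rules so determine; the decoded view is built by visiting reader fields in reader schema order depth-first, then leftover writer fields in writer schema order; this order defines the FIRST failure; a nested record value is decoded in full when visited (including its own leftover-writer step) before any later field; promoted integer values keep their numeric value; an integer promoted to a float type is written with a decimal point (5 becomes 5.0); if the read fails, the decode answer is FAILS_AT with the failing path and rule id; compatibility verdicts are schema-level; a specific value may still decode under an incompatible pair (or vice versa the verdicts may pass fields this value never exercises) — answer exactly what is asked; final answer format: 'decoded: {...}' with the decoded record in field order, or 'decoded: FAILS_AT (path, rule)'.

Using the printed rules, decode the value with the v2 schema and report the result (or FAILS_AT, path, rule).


arrows below run writer -> reader for Device
migrating the Device value to v2:
  channel := "HIGH" (no value, default fills)
  extras := [-2.5, 1.5]
  meta.seq := -7
  meta.enabled := true
  rating := -0.5
  read fails at version under R1 (no fill)
  => FAILS_AT (version, R1)
ruling out the remaining Device differences:
  field meta in record Device: optional changed to required -> shifts the Device verdicts, not this decode
  renamed field role to channel in record Device -> shifts the Device verdicts, not this decode

decoded: FAILS_AT (version, R1)


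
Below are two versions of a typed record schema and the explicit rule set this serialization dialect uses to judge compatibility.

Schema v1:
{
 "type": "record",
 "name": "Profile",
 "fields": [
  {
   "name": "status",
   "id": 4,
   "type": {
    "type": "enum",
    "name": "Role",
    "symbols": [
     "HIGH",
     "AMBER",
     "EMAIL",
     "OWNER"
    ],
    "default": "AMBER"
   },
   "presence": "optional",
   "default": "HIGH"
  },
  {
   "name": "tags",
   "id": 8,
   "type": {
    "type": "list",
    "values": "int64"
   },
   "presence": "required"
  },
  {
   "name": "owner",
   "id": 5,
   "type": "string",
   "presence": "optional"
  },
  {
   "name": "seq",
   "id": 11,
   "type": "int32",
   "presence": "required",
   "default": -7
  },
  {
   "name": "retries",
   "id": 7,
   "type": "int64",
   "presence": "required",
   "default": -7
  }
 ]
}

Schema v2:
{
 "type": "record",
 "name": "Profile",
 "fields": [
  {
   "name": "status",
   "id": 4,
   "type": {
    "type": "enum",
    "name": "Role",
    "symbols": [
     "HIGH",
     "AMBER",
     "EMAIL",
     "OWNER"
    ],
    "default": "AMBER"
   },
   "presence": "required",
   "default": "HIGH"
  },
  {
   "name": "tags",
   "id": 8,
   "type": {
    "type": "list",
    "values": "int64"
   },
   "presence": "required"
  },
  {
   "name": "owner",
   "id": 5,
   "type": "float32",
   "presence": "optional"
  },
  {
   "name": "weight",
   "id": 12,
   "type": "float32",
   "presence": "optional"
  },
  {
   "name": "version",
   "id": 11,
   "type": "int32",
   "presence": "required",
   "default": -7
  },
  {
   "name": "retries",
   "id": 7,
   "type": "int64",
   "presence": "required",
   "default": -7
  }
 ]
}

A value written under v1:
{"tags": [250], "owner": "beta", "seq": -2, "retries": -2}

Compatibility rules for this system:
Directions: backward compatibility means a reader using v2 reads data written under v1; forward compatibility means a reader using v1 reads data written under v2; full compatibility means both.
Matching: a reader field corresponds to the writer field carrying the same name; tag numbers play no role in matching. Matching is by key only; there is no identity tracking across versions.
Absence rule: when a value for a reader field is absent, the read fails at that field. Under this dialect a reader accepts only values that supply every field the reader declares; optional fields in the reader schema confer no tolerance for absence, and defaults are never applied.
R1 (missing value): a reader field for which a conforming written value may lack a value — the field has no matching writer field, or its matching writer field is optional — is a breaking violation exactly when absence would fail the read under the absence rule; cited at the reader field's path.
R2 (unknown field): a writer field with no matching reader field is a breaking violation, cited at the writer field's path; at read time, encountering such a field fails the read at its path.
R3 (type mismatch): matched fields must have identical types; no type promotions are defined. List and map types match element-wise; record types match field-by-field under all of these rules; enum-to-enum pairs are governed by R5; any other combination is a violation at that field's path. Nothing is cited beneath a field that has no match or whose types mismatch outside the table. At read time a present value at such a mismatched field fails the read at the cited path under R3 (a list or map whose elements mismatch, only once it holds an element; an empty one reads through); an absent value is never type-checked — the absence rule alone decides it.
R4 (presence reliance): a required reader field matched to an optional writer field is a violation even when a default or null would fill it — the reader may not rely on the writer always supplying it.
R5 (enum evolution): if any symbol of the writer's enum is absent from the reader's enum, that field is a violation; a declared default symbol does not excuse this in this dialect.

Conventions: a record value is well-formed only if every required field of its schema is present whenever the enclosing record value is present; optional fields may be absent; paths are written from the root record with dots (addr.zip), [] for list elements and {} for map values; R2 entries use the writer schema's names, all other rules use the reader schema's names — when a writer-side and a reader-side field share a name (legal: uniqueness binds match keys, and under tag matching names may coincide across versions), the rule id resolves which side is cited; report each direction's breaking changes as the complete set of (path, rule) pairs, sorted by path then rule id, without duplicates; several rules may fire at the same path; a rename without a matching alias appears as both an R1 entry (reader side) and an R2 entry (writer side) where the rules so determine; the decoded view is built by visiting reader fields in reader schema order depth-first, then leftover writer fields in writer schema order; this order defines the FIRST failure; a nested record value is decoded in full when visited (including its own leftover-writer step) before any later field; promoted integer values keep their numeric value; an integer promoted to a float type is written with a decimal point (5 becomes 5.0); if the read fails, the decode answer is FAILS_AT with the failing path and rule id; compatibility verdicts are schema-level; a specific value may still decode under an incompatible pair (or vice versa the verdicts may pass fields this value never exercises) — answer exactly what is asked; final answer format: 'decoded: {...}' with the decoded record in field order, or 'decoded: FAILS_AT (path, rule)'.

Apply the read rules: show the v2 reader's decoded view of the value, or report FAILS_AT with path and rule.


in Profile below, arrows point writer -> reader
decode (reader v2):
  read fails at status under R1 (no fill)
  => FAILS_AT (status, R1)
checking off the Profile differences that do not matter here:
  added field weight to record Profile: optional float32, tag 12 (in v2 it sits immediately before version) -> shifts the Profile verdicts, not this decode
  renamed field seq to version in record Profile -> shifts the Profile verdicts, not this decode
  field owner in record Profile: type string changed to float32 -> shifts the Profile verdicts, not this decode

decoded: FAILS_AT (status, R1)
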